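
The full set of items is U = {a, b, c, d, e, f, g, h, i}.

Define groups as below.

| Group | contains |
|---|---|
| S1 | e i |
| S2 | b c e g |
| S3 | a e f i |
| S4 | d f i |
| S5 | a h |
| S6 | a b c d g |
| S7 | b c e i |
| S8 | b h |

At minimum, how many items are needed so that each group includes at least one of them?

3

T = {a, b, i} meets every group (each contains at least one member of T), and |T| = 3.
The groups S2, S4, S5 are pairwise disjoint, so any hitting set needs a separate item for each — at least 3. Hence 3 is optimal.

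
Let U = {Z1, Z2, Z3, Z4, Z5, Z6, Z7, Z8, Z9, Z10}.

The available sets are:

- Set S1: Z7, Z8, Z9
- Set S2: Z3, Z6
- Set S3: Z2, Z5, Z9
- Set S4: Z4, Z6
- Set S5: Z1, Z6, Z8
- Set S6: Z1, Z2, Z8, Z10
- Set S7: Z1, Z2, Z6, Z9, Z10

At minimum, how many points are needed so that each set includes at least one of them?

H = {Z5, Z6, Z8} meets every set (each contains at least one member of H), and |H| = 3.
No choice of 2 points meets every set, so 3 is the minimum.

3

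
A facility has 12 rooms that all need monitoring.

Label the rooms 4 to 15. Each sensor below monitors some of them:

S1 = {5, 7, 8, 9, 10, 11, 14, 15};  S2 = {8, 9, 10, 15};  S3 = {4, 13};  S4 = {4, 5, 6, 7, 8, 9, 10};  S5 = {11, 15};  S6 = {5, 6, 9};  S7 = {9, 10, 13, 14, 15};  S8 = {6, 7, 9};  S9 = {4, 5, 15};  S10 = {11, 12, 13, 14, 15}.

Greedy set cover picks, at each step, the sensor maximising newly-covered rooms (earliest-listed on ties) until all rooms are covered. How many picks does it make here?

4

Greedy: pick S1 (covers 8 new) → pick S3 (covers 2 new) → pick S4 (covers 1 new) → pick S10 (covers 1 new). Total picks: 4.
(The true minimum cover uses only 2 sensors, so greedy is not optimal here.)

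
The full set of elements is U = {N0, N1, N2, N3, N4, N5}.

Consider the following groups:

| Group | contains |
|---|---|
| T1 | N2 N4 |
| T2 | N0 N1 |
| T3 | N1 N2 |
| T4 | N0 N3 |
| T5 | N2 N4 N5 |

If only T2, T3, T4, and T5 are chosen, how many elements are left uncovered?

0

Union of T2, T3, T4, T5 = {N0, N1, N2, N3, N4, N5} — that's every element, so 0 are uncovered.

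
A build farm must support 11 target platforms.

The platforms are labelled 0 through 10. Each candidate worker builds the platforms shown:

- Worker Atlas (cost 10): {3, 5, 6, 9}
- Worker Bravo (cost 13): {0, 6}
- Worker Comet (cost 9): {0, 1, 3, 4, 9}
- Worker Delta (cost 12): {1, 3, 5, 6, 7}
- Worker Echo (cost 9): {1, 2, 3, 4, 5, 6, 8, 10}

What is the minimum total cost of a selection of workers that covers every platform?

Comet, Delta, Echo together cover every platform (Comet ∪ Delta ∪ Echo = {0, 1, 2, 3, 4, 5, 6, 7, 8, 9, 10}); total cost 9 + 12 + 9 = 30.
No covering selection has total cost below 30.

30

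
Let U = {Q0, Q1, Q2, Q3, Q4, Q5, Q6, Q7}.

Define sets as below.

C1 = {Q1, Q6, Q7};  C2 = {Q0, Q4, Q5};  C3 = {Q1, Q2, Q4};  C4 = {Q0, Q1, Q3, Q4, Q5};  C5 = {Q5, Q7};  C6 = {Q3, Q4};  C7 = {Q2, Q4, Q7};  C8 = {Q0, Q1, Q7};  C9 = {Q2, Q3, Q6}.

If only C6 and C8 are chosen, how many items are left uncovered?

Union of C6, C8 = {Q0, Q1, Q3, Q4, Q7}.
Not covered: Q2, Q5, Q6 — 3 items.

3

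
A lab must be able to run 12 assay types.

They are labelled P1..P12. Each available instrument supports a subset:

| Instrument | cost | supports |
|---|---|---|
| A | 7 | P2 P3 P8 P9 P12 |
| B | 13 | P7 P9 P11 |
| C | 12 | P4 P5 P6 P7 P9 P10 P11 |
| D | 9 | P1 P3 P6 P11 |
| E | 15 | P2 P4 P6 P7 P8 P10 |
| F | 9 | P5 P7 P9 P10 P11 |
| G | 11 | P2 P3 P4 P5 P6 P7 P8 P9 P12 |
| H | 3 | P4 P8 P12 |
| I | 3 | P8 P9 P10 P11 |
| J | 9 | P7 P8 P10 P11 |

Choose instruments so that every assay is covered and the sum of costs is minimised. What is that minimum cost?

D, G, I together cover every assay (D ∪ G ∪ I = {P1, P2, P3, P4, P5, P6, P7, P8, P9, P10, P11, P12}); total cost 9 + 11 + 3 = 23.
The greedy pick I, H, G, D costs 26; no covering selection beats 23.

23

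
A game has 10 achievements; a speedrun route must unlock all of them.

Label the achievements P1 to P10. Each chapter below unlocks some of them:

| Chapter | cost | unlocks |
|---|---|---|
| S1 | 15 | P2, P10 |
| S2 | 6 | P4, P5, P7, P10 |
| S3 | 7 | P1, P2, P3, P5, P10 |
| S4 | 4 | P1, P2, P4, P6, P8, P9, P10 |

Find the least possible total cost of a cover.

S2, S3, S4 together cover every achievement (S2 ∪ S3 ∪ S4 = {P1, P2, P3, P4, P5, P6, P7, P8, P9, P10}); total cost 6 + 7 + 4 = 17.
No covering selection has total cost below 17.

17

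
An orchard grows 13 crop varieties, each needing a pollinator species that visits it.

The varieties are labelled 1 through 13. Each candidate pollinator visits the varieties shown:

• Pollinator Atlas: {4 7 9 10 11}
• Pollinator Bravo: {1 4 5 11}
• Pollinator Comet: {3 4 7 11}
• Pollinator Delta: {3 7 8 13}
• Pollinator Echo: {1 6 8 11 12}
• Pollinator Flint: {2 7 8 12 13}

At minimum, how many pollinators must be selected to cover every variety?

5

Take {Atlas, Bravo, Comet, Echo, Flint}. Their union is {1, 2, 3, 4, 5, 6, 7, 8, 9, 10, 11, 12, 13}, which is all 13 varieties.
No 4 of the 6 pollinators cover everything (all 15 combinations miss at least one variety), so 5 is optimal.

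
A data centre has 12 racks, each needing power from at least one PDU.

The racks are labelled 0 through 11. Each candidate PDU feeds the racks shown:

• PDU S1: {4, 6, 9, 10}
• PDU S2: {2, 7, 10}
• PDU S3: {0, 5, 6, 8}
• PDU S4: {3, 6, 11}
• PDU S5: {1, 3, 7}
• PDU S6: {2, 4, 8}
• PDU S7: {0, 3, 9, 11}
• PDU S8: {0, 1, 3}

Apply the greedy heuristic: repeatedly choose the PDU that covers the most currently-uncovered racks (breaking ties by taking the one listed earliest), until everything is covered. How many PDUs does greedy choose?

5

Greedy: pick S1 (covers 4 new) → pick S3 (covers 3 new) → pick S5 (covers 3 new) → pick S2 (covers 1 new) → pick S4 (covers 1 new). Total picks: 5.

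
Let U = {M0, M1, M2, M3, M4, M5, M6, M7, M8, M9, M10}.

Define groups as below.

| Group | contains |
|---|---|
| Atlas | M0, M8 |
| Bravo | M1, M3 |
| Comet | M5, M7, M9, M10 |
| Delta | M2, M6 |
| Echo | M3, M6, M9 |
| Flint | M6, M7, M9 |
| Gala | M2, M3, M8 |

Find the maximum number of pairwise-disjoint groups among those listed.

Atlas, Bravo, Comet, Delta are pairwise disjoint (Atlas={M0,M8}; Bravo={M1,M3}; Comet={M5,M7,M9,M10}; Delta={M2,M6}).
Every remaining group overlaps one of these, and no 5 of the listed groups are pairwise disjoint, so 4 is the maximum.

4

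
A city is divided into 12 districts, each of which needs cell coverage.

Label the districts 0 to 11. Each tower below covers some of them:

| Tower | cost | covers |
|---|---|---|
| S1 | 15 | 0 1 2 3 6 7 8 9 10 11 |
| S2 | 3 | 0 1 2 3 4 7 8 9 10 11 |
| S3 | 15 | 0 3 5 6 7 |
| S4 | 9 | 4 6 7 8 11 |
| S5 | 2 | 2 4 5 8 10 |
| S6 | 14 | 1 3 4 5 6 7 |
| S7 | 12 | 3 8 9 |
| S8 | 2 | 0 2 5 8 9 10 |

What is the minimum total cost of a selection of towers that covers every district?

S2, S4, S8 together cover every district (S2 ∪ S4 ∪ S8 = {0, 1, 2, 3, 4, 5, 6, 7, 8, 9, 10, 11}); total cost 3 + 9 + 2 = 14.
No covering selection has total cost below 14.

14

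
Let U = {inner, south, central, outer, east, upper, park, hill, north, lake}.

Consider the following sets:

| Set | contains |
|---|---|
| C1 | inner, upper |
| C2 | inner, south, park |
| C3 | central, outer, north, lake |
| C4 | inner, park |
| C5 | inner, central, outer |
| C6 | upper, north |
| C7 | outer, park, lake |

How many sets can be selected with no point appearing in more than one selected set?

2

C4, C6 are pairwise disjoint (C4={inner,park}; C6={upper,north}).
Every remaining set overlaps one of these, and no 3 of the listed sets are pairwise disjoint, so 2 is the maximum.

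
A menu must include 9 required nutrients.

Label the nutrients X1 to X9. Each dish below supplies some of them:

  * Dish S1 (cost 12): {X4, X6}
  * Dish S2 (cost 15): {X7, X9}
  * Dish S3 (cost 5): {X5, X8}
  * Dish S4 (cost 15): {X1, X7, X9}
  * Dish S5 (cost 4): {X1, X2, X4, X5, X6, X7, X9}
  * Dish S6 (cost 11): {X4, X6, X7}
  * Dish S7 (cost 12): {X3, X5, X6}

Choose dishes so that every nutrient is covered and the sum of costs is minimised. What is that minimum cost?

S3, S5, S7 together cover every nutrient (S3 ∪ S5 ∪ S7 = {X1, X2, X3, X4, X5, X6, X7, X8, X9}); total cost 5 + 4 + 12 = 21.
No covering selection has total cost below 21.

21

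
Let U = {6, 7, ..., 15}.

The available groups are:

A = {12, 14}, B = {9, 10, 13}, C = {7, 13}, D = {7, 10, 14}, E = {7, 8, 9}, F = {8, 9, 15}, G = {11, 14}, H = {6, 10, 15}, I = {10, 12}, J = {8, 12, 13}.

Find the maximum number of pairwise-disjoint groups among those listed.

4

C, F, G, I are pairwise disjoint (C={7,13}; F={8,9,15}; G={11,14}; I={10,12}).
Every remaining group overlaps one of these, and no 5 of the listed groups are pairwise disjoint, so 4 is the maximum.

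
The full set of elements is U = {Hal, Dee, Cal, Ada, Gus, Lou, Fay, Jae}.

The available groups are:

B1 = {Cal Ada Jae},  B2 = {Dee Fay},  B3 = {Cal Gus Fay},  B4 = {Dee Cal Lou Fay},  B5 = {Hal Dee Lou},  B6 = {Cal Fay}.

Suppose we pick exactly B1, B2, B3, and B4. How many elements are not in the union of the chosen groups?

1

Union of B1, B2, B3, B4 = {Dee, Cal, Ada, Gus, Lou, Fay, Jae}.
Not covered: Hal — 1 element.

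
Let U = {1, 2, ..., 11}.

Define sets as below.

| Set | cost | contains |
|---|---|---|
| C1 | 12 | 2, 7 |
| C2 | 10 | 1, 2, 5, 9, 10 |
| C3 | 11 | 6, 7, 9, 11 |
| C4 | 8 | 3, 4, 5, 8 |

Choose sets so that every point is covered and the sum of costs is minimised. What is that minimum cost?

C2, C3, C4 together cover every point (C2 ∪ C3 ∪ C4 = {1, 2, 3, 4, 5, 6, 7, 8, 9, 10, 11}); total cost 10 + 11 + 8 = 29.
No covering selection has total cost below 29.

29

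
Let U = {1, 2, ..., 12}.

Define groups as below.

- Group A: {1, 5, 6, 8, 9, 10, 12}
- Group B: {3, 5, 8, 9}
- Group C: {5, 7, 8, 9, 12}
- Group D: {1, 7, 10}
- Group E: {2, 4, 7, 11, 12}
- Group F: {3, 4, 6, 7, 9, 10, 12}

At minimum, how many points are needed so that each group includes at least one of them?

2

Take H = {7, 8}. Each listed group contains at least one of these, so H is a hitting set of size 2.
The groups B, D are pairwise disjoint, so any hitting set needs a separate point for each — at least 2. Hence 2 is optimal.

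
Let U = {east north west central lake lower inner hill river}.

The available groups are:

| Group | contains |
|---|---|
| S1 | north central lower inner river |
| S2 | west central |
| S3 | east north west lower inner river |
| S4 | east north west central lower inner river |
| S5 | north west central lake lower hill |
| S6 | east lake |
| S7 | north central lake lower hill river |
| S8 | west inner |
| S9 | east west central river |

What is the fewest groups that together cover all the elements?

2

Take {S4, S5}. Their union is {east, north, west, central, lake, lower, inner, hill, river}, which is all 9 elements.
No single group has all 9 elements (the largest, S4, has 7), so 2 is optimal.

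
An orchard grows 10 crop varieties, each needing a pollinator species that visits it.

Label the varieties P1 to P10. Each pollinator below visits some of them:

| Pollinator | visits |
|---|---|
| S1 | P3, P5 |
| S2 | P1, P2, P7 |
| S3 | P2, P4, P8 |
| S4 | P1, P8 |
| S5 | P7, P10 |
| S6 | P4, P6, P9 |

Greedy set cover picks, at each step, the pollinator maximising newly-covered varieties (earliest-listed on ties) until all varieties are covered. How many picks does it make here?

5

Greedy: pick S2 (covers 3 new) → pick S6 (covers 3 new) → pick S1 (covers 2 new) → pick S3 (covers 1 new) → pick S5 (covers 1 new). Total picks: 5.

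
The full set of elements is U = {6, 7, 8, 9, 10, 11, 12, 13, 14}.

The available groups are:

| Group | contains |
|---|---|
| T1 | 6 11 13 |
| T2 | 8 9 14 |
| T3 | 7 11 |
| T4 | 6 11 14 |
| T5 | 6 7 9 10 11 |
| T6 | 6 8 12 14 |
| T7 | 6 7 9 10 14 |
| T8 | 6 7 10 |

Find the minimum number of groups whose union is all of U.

3

Take {T1, T5, T6}. Their union is {6, 7, 8, 9, 10, 11, 12, 13, 14}, which is all 9 elements.
Only T6 contains 12, so T6 is forced; the remaining 5 elements need at least 2 more groups (each remaining group adds at most 4) — so at least 3 groups are needed, and 3 is optimal.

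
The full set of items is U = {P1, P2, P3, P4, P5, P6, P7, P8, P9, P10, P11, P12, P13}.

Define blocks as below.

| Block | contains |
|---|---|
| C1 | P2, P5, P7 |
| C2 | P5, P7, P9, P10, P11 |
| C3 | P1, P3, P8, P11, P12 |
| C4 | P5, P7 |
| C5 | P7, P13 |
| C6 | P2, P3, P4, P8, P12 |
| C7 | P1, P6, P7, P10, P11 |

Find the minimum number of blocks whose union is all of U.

4

C2, C5, C6, and C7 cover everything between them: the union {P1, P2, P3, P4, P5, P6, P7, P8, P9, P10, P11, P12, P13} is all of U.
Only C5 contains P13, so C5 is forced; the remaining 11 items need at least 3 more blocks (each remaining block adds at most 5) — so at least 4 blocks are needed, and 4 is optimal.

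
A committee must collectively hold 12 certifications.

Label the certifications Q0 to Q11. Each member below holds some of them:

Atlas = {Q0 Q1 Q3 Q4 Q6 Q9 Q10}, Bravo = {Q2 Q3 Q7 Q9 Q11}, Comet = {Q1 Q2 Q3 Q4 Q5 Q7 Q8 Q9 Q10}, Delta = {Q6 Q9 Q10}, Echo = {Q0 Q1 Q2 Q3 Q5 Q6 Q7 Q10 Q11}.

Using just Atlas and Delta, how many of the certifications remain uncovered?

5

Union of Atlas, Delta = {Q0, Q1, Q3, Q4, Q6, Q9, Q10}.
Not covered: Q2, Q5, Q7, Q8, Q11 — 5 certifications.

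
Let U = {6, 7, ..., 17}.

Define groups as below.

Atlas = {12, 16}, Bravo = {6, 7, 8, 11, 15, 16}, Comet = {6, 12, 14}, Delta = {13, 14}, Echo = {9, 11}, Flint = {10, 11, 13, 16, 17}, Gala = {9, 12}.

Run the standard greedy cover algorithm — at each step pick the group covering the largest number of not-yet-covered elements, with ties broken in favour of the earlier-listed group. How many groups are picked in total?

Greedy: pick Bravo (covers 6 new) → pick Flint (covers 3 new) → pick Comet (covers 2 new) → pick Echo (covers 1 new). Total picks: 4.

4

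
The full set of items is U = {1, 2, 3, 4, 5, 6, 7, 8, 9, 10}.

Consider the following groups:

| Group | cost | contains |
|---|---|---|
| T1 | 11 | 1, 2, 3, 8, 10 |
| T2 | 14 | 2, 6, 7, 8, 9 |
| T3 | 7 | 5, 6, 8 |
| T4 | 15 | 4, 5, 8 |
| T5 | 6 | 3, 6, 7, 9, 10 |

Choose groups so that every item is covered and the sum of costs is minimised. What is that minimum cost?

T1, T4, T5 together cover every item (T1 ∪ T4 ∪ T5 = {1, 2, 3, 4, 5, 6, 7, 8, 9, 10}); total cost 11 + 15 + 6 = 32.
The greedy pick T5, T3, T1, T4 costs 39; no covering selection beats 32.

32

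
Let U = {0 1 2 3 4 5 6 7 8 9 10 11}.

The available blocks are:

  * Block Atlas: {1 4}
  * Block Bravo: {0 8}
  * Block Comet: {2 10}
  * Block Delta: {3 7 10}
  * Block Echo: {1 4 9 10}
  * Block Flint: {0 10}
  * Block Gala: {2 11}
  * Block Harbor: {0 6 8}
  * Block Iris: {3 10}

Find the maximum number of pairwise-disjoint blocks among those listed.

Atlas, Delta, Gala, Harbor are pairwise disjoint (Atlas={1,4}; Delta={3,7,10}; Gala={2,11}; Harbor={0,6,8}).
Every remaining block overlaps one of these, and no 5 of the listed blocks are pairwise disjoint, so 4 is the maximum.

4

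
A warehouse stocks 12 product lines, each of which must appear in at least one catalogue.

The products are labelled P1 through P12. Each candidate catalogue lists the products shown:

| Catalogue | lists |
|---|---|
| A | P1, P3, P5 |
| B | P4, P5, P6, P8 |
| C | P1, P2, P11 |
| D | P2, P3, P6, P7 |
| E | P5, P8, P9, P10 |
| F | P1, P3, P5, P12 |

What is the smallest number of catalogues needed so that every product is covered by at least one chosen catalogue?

5

Take {B, C, D, E, F}. Their union is {P1, P2, P3, P4, P5, P6, P7, P8, P9, P10, P11, P12}, which is all 12 products.
No 4 of the 6 catalogues cover everything (all 15 combinations miss at least one product), so 5 is optimal.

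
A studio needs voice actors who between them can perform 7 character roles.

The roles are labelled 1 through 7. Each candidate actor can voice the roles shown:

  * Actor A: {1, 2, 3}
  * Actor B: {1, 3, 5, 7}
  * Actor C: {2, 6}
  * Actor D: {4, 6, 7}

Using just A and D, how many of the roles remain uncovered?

1

Union of A, D = {1, 2, 3, 4, 6, 7}.
Not covered: 5 — 1 role.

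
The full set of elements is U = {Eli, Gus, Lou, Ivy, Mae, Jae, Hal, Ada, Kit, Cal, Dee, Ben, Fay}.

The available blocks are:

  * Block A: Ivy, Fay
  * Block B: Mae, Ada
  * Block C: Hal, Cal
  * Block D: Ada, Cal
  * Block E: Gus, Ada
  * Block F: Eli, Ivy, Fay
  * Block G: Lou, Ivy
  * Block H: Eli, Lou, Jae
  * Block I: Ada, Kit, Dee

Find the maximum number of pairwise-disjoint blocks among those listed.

4

A, B, C, H are pairwise disjoint (A={Ivy,Fay}; B={Mae,Ada}; C={Hal,Cal}; H={Eli,Lou,Jae}).
Every remaining block overlaps one of these, and no 5 of the listed blocks are pairwise disjoint, so 4 is the maximum.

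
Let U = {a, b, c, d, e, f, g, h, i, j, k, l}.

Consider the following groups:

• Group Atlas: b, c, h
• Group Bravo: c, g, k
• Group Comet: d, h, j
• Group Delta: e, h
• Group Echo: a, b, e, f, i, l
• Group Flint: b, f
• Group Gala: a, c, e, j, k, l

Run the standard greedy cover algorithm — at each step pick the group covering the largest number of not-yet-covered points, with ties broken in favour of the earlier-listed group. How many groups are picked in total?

3

Greedy: pick Echo (covers 6 new) → pick Bravo (covers 3 new) → pick Comet (covers 3 new). Total picks: 3.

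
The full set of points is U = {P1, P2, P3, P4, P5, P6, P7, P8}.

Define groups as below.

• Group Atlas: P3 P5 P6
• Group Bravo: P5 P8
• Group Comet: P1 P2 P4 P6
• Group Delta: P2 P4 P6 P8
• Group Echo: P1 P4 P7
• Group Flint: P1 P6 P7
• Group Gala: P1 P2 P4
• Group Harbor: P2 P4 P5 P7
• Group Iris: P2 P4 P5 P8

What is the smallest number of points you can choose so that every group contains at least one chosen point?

3

Take H = {P1, P4, P5}. Each listed group contains at least one of these, so H is a hitting set of size 3.
No choice of 2 points meets every group, so 3 is the minimum.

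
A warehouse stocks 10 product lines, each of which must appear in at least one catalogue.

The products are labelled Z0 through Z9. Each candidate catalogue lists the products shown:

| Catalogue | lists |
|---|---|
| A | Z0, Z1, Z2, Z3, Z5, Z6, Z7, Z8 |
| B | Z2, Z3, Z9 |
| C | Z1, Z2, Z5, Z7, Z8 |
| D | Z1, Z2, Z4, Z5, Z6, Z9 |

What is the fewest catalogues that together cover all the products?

Take {A, D}. Their union is {Z0, Z1, Z2, Z3, Z4, Z5, Z6, Z7, Z8, Z9}, which is all 10 products.
No single catalogue has all 10 products (the largest, A, has 8), so 2 is optimal.

2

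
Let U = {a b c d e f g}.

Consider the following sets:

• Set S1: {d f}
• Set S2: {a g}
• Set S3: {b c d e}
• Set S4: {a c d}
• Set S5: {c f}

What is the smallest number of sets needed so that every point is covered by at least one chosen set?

3

S1 and S2 and S3 together: S1 ∪ S2 ∪ S3 = {a, b, c, d, e, f, g} — every point is covered.
Only S3 contains b, so S3 is forced; the remaining 3 points need at least 2 more sets (each remaining set adds at most 2) — so at least 3 sets are needed, and 3 is optimal.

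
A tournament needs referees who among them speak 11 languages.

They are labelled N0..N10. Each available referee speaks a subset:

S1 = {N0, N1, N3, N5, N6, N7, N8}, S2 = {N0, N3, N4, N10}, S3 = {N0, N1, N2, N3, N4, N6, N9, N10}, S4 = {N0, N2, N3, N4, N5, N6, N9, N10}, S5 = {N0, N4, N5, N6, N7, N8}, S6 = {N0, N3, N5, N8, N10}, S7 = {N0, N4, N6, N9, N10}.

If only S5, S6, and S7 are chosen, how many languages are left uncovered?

2

Union of S5, S6, S7 = {N0, N3, N4, N5, N6, N7, N8, N9, N10}.
Not covered: N1, N2 — 2 languages.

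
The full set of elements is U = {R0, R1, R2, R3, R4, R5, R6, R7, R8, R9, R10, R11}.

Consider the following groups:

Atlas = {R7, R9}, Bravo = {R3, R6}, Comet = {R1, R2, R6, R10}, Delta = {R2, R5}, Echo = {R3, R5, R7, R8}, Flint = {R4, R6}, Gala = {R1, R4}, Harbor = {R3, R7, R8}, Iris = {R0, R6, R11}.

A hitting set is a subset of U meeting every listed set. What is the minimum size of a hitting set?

4

The 4 elements {R2, R4, R6, R7} hit every group.
The groups Delta, Gala, Harbor, Iris are pairwise disjoint, so any hitting set needs a separate element for each — at least 4. Hence 4 is optimal.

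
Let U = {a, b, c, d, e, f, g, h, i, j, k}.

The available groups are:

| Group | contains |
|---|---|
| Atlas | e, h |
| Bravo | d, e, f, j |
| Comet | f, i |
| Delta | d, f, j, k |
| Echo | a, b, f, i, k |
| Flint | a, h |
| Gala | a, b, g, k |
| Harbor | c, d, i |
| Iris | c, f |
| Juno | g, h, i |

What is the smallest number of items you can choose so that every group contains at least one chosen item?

T = {b, c, f, h} meets every group (each contains at least one member of T), and |T| = 4.
No choice of 3 items meets every group, so 4 is the minimum.

4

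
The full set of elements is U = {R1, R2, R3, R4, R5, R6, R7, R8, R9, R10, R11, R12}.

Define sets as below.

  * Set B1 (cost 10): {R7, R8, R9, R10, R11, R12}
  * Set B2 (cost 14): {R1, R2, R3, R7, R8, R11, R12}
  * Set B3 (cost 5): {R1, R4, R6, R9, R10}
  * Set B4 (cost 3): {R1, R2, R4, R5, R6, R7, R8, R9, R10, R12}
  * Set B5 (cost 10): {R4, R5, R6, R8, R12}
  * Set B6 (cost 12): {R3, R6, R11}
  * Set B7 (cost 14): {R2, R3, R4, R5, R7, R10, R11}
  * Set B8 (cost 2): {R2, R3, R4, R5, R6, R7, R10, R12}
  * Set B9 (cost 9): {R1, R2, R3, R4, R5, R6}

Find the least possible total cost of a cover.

B4, B6 together cover every element (B4 ∪ B6 = {R1, R2, R3, R4, R5, R6, R7, R8, R9, R10, R11, R12}); total cost 3 + 12 = 15.
No covering selection has total cost below 15.

15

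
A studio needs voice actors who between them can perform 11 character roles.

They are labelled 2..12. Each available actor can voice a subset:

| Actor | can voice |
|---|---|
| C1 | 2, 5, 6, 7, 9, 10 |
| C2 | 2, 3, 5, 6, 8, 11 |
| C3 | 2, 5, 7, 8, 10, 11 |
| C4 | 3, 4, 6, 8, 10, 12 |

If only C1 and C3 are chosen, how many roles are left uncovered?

Union of C1, C3 = {2, 5, 6, 7, 8, 9, 10, 11}.
Not covered: 3, 4, 12 — 3 roles.

3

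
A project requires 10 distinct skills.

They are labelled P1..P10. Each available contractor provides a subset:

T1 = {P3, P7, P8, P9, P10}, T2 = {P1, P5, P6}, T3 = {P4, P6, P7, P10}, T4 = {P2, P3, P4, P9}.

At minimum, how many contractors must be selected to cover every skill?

Take {T1, T2, T4}. Their union is {P1, P2, P3, P4, P5, P6, P7, P8, P9, P10}, which is all 10 skills.
Only T2 contains P1, so T2 is forced; the remaining 7 skills need at least 2 more contractors (each remaining contractor adds at most 5) — so at least 3 contractors are needed, and 3 is optimal.

3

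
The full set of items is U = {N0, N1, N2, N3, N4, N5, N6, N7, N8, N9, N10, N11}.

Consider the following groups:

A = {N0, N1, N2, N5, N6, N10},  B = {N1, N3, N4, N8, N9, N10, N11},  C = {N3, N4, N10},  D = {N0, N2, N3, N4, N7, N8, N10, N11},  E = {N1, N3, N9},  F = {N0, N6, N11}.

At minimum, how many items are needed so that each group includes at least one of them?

Take H = {N0, N3}. Each listed group contains at least one of these, so H is a hitting set of size 2.
The groups C, F are pairwise disjoint, so any hitting set needs a separate item for each — at least 2. Hence 2 is optimal.

2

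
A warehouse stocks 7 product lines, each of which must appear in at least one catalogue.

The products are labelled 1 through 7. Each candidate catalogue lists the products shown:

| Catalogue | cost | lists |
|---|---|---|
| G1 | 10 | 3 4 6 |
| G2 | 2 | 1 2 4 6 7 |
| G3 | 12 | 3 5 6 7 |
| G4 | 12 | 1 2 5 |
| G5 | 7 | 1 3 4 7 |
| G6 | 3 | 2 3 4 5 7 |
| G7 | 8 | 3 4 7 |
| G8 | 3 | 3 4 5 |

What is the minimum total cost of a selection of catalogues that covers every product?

5

G2, G8 together cover every product (G2 ∪ G8 = {1, 2, 3, 4, 5, 6, 7}); total cost 2 + 3 = 5.
No covering selection has total cost below 5.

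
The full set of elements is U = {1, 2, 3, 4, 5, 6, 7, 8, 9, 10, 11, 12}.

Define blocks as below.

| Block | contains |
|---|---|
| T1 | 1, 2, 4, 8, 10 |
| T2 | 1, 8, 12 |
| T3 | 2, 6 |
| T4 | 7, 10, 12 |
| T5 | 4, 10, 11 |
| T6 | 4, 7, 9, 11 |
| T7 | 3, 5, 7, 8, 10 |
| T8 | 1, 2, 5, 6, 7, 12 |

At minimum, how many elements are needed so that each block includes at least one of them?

Take H = {4, 6, 8, 10}. Each listed block contains at least one of these, so H is a hitting set of size 4.
No choice of 3 elements meets every block, so 4 is the minimum.

4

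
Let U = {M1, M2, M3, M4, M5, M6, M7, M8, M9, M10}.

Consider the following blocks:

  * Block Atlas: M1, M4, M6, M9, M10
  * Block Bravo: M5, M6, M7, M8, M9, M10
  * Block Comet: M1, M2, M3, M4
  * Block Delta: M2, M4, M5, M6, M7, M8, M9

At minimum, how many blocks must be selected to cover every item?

2

Take {Bravo, Comet}. Their union is {M1, M2, M3, M4, M5, M6, M7, M8, M9, M10}, which is all 10 items.
No single block has all 10 items (the largest, Delta, has 7), so 2 is optimal.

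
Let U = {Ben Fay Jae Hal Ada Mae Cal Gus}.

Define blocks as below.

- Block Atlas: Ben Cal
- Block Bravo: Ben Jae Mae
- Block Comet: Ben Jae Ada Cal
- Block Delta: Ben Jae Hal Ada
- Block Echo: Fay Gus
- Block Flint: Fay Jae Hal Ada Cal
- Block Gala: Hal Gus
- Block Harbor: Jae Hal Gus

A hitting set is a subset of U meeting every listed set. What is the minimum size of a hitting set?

3

The 3 elements {Ben, Ada, Gus} hit every block.
No choice of 2 elements meets every block, so 3 is the minimum.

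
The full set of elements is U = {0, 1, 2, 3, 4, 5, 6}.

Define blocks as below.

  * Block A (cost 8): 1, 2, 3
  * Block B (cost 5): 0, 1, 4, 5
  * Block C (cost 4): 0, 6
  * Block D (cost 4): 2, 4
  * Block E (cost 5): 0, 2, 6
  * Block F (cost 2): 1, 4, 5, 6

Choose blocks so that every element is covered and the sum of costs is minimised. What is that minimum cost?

A, C, F together cover every element (A ∪ C ∪ F = {0, 1, 2, 3, 4, 5, 6}); total cost 8 + 4 + 2 = 14.
The greedy pick F, E, A costs 15; no covering selection beats 14.

14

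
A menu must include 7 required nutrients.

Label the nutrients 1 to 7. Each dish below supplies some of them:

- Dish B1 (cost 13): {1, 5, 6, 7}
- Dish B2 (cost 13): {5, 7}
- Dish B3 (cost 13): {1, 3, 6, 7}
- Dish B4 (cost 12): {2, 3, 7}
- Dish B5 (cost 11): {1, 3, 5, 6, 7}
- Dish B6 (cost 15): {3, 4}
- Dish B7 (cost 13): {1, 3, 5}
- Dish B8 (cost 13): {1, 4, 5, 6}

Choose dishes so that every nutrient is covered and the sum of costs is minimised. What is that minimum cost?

B4, B8 together cover every nutrient (B4 ∪ B8 = {1, 2, 3, 4, 5, 6, 7}); total cost 12 + 13 = 25.
The greedy pick B5, B4, B8 costs 36; no covering selection beats 25.

25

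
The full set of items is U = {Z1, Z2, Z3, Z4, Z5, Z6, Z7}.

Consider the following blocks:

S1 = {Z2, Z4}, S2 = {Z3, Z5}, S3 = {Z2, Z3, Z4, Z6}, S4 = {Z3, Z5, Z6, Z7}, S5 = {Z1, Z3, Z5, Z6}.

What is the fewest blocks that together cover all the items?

3

Take {S1, S4, S5}. Their union is {Z1, Z2, Z3, Z4, Z5, Z6, Z7}, which is all 7 items.
Only S5 contains Z1, so S5 is forced; the remaining 3 items need at least 2 more blocks (each remaining block adds at most 2) — so at least 3 blocks are needed, and 3 is optimal.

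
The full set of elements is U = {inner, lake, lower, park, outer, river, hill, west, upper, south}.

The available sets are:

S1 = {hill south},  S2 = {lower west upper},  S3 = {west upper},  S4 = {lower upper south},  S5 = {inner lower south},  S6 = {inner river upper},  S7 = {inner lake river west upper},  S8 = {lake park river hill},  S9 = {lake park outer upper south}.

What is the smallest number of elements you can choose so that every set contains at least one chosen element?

Take H = {inner, hill, upper}. Each listed set contains at least one of these, so H is a hitting set of size 3.
The sets S3, S5, S8 are pairwise disjoint, so any hitting set needs a separate element for each — at least 3. Hence 3 is optimal.

3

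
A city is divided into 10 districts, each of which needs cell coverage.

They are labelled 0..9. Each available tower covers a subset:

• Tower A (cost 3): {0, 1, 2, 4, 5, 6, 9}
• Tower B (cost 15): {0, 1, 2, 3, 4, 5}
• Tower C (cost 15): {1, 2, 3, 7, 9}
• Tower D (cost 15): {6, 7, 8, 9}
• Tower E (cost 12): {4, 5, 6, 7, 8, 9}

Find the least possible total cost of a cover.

B, E together cover every district (B ∪ E = {0, 1, 2, 3, 4, 5, 6, 7, 8, 9}); total cost 15 + 12 = 27.
The greedy pick A, E, B costs 30; no covering selection beats 27.

27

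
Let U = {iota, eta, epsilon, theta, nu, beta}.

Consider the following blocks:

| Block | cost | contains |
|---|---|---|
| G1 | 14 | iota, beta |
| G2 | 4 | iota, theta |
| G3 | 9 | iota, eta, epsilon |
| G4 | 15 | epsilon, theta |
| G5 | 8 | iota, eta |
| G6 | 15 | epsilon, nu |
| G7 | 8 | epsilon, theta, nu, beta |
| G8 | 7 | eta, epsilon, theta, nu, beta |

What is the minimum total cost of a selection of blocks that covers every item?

11

G2, G8 together cover every item (G2 ∪ G8 = {iota, eta, epsilon, theta, nu, beta}); total cost 4 + 7 = 11.
No covering selection has total cost below 11.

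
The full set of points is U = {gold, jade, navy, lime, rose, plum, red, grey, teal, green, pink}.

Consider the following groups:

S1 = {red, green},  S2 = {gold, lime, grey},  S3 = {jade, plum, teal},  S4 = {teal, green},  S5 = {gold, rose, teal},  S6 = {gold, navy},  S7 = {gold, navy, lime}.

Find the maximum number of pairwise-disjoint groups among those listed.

3

S1, S3, S7 are pairwise disjoint (S1={red,green}; S3={jade,plum,teal}; S7={gold,navy,lime}).
Every remaining group overlaps one of these, and no 4 of the listed groups are pairwise disjoint, so 3 is the maximum.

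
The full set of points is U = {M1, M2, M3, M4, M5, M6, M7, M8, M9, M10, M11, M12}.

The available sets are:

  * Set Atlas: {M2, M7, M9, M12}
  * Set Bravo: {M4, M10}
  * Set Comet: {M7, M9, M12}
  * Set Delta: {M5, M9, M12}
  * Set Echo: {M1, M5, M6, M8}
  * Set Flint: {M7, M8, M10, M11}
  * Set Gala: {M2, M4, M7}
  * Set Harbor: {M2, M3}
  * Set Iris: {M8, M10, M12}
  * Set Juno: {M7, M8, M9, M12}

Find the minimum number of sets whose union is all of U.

5

Bravo, Delta, Echo, Flint, and Harbor cover everything between them: the union {M1, M2, M3, M4, M5, M6, M7, M8, M9, M10, M11, M12} is all of U.
No 4 of the 10 sets cover everything (all 210 combinations miss at least one point), so 5 is optimal.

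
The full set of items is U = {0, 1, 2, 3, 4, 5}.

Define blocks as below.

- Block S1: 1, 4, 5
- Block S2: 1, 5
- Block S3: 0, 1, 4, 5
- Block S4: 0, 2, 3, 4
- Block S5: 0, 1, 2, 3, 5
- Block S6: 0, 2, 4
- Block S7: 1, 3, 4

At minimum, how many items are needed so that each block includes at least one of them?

Take H = {1, 2}. Each listed block contains at least one of these, so H is a hitting set of size 2.
The blocks S2, S4 are pairwise disjoint, so any hitting set needs a separate item for each — at least 2. Hence 2 is optimal.

2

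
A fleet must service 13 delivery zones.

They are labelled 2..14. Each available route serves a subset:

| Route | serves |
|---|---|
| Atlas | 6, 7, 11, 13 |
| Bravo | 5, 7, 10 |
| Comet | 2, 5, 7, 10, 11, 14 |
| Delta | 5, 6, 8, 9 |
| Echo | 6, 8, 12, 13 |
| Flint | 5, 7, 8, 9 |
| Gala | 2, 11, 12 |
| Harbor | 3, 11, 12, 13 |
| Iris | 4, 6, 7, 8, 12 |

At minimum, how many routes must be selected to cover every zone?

Take {Comet, Flint, Harbor, Iris}. Their union is {2, 3, 4, 5, 6, 7, 8, 9, 10, 11, 12, 13, 14}, which is all 13 zones.
No 3 of the 9 routes cover everything (all 84 combinations miss at least one zone), so 4 is optimal.

4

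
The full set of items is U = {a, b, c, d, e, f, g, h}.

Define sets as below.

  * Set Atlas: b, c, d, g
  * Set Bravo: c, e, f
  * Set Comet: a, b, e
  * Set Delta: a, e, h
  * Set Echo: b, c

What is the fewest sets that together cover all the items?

3

Atlas, Bravo, and Delta cover everything between them: the union {a, b, c, d, e, f, g, h} is all of U.
Only Atlas contains d, so Atlas is forced; the remaining 4 items need at least 2 more sets (each remaining set adds at most 3) — so at least 3 sets are needed, and 3 is optimal.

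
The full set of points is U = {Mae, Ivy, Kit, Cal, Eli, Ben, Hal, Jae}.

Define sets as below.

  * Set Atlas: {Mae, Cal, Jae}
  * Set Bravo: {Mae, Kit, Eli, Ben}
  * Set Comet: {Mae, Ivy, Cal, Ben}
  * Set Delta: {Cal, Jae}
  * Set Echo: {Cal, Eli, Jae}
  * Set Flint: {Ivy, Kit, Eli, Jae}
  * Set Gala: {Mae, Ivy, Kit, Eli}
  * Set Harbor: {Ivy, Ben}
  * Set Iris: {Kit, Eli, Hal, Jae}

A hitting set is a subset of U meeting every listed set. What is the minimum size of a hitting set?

H = {Ivy, Kit, Cal} meets every set (each contains at least one member of H), and |H| = 3.
No choice of 2 points meets every set, so 3 is the minimum.

3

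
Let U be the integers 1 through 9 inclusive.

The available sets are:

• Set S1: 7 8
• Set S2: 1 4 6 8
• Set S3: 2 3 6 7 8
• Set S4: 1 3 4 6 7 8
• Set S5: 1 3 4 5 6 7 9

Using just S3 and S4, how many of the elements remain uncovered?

2

Union of S3, S4 = {1, 2, 3, 4, 6, 7, 8}.
Not covered: 5, 9 — 2 elements.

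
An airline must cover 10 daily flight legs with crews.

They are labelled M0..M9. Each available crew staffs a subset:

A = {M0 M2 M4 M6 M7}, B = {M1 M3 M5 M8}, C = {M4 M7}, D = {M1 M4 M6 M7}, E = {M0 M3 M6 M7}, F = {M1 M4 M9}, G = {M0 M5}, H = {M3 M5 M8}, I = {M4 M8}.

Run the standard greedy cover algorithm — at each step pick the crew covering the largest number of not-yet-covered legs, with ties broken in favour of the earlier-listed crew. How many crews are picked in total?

Greedy: pick A (covers 5 new) → pick B (covers 4 new) → pick F (covers 1 new). Total picks: 3.

3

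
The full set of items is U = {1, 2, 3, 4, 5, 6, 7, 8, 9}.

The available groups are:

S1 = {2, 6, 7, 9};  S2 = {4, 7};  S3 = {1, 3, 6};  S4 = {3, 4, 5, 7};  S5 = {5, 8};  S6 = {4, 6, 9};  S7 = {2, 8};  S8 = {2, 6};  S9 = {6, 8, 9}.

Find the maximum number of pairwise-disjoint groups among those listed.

3

S2, S3, S7 are pairwise disjoint (S2={4,7}; S3={1,3,6}; S7={2,8}).
Every remaining group overlaps one of these, and no 4 of the listed groups are pairwise disjoint, so 3 is the maximum.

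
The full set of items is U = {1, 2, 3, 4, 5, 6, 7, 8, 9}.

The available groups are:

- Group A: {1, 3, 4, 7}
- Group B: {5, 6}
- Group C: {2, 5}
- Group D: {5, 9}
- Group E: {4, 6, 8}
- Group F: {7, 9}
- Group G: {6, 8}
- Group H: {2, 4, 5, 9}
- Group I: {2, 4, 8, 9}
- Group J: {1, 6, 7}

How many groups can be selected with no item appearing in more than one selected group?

C, F, G are pairwise disjoint (C={2,5}; F={7,9}; G={6,8}).
Every remaining group overlaps one of these, and no 4 of the listed groups are pairwise disjoint, so 3 is the maximum.

3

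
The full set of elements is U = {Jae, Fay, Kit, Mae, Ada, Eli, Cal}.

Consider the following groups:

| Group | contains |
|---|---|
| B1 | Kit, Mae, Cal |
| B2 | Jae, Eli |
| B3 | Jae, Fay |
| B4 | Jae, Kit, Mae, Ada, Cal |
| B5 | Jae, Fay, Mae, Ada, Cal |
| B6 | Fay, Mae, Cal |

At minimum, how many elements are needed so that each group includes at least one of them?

2

H = {Jae, Cal} meets every group (each contains at least one member of H), and |H| = 2.
The groups B2, B6 are pairwise disjoint, so any hitting set needs a separate element for each — at least 2. Hence 2 is optimal.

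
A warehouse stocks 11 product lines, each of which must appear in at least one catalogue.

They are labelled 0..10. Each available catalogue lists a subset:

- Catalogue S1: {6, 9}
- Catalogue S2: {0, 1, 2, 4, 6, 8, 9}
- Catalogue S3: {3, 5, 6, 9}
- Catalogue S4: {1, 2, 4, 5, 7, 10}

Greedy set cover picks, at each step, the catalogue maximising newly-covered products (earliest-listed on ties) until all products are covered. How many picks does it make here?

Greedy: pick S2 (covers 7 new) → pick S4 (covers 3 new) → pick S3 (covers 1 new). Total picks: 3.

3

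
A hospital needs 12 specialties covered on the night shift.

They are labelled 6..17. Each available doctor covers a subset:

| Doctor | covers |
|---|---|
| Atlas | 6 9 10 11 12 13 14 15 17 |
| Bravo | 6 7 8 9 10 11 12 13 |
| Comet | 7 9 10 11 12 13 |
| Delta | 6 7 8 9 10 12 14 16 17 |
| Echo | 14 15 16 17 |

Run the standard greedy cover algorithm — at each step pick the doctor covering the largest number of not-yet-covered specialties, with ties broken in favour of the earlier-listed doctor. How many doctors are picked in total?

2

Greedy: pick Atlas (covers 9 new) → pick Delta (covers 3 new). Total picks: 2.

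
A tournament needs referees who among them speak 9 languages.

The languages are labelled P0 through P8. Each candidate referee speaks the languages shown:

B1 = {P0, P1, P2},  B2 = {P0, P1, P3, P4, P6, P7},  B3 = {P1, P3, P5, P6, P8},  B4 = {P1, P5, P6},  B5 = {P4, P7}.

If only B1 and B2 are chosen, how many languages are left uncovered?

Union of B1, B2 = {P0, P1, P2, P3, P4, P6, P7}.
Not covered: P5, P8 — 2 languages.

2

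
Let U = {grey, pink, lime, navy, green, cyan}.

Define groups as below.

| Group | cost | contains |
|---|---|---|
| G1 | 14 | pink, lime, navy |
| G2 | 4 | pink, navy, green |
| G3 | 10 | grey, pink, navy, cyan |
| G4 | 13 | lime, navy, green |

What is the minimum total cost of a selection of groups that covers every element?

G3, G4 together cover every element (G3 ∪ G4 = {grey, pink, lime, navy, green, cyan}); total cost 10 + 13 = 23.
The greedy pick G2, G3, G4 costs 27; no covering selection beats 23.

23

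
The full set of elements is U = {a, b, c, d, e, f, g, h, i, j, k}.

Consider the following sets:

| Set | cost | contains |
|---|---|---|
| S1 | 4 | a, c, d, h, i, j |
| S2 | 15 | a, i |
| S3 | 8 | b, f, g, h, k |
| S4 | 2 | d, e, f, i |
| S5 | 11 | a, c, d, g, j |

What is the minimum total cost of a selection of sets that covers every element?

14

S1, S3, S4 together cover every element (S1 ∪ S3 ∪ S4 = {a, b, c, d, e, f, g, h, i, j, k}); total cost 4 + 8 + 2 = 14.
No covering selection has total cost below 14.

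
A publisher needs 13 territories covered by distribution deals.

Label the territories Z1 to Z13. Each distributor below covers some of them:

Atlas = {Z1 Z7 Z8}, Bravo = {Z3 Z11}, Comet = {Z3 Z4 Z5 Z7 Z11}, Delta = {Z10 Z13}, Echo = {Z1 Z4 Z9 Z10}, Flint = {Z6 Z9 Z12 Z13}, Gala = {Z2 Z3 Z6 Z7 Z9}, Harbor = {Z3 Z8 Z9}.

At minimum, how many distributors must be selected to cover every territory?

Comet and Echo and Flint and Gala and Harbor together: Comet ∪ Echo ∪ Flint ∪ Gala ∪ Harbor = {Z1, Z2, Z3, Z4, Z5, Z6, Z7, Z8, Z9, Z10, Z11, Z12, Z13} — every territory is covered.
No 4 of the 8 distributors cover everything (all 70 combinations miss at least one territory), so 5 is optimal.

5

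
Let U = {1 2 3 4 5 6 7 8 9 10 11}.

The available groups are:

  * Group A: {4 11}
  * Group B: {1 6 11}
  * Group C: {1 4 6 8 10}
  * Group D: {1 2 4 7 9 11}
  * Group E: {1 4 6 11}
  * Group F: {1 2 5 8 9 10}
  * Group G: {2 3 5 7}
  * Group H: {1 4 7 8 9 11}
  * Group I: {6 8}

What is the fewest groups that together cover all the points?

E and F and G together: E ∪ F ∪ G = {1, 2, 3, 4, 5, 6, 7, 8, 9, 10, 11} — every point is covered.
Only G contains 3, so G is forced; the remaining 7 points need at least 2 more groups (each remaining group adds at most 5) — so at least 3 groups are needed, and 3 is optimal.

3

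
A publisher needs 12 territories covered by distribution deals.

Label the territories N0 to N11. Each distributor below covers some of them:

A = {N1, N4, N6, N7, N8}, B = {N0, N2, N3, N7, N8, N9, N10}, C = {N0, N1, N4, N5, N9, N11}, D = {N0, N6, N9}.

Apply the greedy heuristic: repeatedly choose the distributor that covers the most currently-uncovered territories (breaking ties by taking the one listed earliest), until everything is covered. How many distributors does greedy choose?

3

Greedy: pick B (covers 7 new) → pick C (covers 4 new) → pick A (covers 1 new). Total picks: 3.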